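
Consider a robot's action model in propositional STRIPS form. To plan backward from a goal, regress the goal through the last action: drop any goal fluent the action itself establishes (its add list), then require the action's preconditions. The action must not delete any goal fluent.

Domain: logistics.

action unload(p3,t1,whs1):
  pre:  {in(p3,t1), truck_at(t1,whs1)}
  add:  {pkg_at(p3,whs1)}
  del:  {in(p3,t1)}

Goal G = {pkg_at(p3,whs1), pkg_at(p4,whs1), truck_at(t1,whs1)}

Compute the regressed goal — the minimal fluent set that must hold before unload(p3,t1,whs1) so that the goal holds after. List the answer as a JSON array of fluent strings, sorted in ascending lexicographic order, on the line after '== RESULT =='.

Regress:
  G ∩ del = {}  (empty — regression defined)
  G \ add = {pkg_at(p3,whs1), pkg_at(p4,whs1), truck_at(t1,whs1)} \ {pkg_at(p3,whs1)} = {pkg_at(p4,whs1), truck_at(t1,whs1)}
  ∪ pre   = {pkg_at(p4,whs1), truck_at(t1,whs1)} ∪ {in(p3,t1), truck_at(t1,whs1)}
          = {in(p3,t1), pkg_at(p4,whs1), truck_at(t1,whs1)}

== RESULT ==
["in(p3,t1)", "pkg_at(p4,whs1)", "truck_at(t1,whs1)"]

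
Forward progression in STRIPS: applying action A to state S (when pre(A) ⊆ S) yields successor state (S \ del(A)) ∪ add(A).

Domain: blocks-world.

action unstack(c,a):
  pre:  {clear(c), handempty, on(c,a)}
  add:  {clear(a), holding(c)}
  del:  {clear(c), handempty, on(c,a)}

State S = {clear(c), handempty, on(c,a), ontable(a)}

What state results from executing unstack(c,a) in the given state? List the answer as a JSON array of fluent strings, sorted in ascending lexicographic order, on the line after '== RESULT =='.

Compute (S \ del) ∪ add:
  pre ⊆ S: {clear(c), handempty, on(c,a)} ⊆ S  — applicable
  S \ del = {ontable(a)}
  ∪ add   = {clear(a), holding(c), ontable(a)}

== RESULT ==
["clear(a)", "holding(c)", "ontable(a)"]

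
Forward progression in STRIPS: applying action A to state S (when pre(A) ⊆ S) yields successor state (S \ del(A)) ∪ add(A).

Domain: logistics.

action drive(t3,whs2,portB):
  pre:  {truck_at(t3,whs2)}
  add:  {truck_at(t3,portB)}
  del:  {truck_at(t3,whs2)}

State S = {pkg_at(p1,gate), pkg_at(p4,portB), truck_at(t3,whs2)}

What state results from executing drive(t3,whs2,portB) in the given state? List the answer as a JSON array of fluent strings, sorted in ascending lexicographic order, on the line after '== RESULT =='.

Progress:
  pre ⊆ S: {truck_at(t3,whs2)} ⊆ S  — applicable
  S \ del = {pkg_at(p1,gate), pkg_at(p4,portB)}
  ∪ add   = {pkg_at(p1,gate), pkg_at(p4,portB), truck_at(t3,portB)}

== RESULT ==
["pkg_at(p1,gate)", "pkg_at(p4,portB)", "truck_at(t3,portB)"]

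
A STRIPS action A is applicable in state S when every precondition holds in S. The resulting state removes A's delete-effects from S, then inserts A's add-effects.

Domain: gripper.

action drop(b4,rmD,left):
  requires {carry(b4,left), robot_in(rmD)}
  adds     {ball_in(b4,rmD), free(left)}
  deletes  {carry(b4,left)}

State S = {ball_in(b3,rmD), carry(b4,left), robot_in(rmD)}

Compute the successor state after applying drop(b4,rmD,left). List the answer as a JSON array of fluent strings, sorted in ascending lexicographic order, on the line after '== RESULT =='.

Compute (S \ del) ∪ add:
  pre ⊆ S: {carry(b4,left), robot_in(rmD)} ⊆ S  — applicable
  S \ del = {ball_in(b3,rmD), robot_in(rmD)}
  ∪ add   = {ball_in(b3,rmD), ball_in(b4,rmD), free(left), robot_in(rmD)}

== RESULT ==
["ball_in(b3,rmD)", "ball_in(b4,rmD)", "free(left)", "robot_in(rmD)"]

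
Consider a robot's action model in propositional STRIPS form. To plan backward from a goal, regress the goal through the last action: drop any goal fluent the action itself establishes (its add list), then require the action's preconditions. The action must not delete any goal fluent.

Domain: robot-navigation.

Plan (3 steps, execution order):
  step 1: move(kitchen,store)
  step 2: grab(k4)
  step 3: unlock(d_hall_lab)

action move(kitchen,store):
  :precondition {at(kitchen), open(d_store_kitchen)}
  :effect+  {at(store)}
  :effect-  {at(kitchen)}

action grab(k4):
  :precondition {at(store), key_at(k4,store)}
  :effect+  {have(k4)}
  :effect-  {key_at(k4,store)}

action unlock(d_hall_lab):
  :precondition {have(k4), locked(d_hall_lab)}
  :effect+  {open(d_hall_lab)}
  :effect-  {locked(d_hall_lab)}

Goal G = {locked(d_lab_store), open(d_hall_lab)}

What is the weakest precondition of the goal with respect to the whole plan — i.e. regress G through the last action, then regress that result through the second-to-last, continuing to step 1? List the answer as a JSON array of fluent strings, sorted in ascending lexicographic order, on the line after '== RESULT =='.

Work backward from the goal:
  through step 3 (unlock(d_hall_lab)): drop {open(d_hall_lab)}, keep {locked(d_lab_store)}, require {have(k4), locked(d_hall_lab)}
    → {have(k4), locked(d_hall_lab), locked(d_lab_store)}
  through step 2 (grab(k4)): drop {have(k4)}, keep {locked(d_hall_lab), locked(d_lab_store)}, require {at(store), key_at(k4,store)}
    → {at(store), key_at(k4,store), locked(d_hall_lab), locked(d_lab_store)}
  through step 1 (move(kitchen,store)): drop {at(store)}, keep {key_at(k4,store), locked(d_hall_lab), locked(d_lab_store)}, require {at(kitchen), open(d_store_kitchen)}
    → {at(kitchen), key_at(k4,store), locked(d_hall_lab), locked(d_lab_store), open(d_store_kitchen)}

== RESULT ==
["at(kitchen)", "key_at(k4,store)", "locked(d_hall_lab)", "locked(d_lab_store)", "open(d_store_kitchen)"]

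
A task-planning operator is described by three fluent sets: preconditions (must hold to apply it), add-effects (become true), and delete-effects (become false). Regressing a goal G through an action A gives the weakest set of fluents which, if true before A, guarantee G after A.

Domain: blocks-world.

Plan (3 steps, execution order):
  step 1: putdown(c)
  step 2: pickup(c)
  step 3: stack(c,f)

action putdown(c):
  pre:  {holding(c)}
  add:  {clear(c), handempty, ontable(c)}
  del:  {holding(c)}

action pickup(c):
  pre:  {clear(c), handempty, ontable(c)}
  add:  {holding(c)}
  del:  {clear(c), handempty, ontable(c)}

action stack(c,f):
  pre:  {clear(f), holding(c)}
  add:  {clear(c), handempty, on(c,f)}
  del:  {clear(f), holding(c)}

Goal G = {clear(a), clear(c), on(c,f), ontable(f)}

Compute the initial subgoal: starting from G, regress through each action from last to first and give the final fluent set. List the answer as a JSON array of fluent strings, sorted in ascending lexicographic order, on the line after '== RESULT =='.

Work backward from the goal:
  through step 3 (stack(c,f)): drop {clear(c), on(c,f)}, keep {clear(a), ontable(f)}, require {clear(f), holding(c)}
    → {clear(a), clear(f), holding(c), ontable(f)}
  through step 2 (pickup(c)): drop {holding(c)}, keep {clear(a), clear(f), ontable(f)}, require {clear(c), handempty, ontable(c)}
    → {clear(a), clear(c), clear(f), handempty, ontable(c), ontable(f)}
  through step 1 (putdown(c)): drop {clear(c), handempty, ontable(c)}, keep {clear(a), clear(f), ontable(f)}, require {holding(c)}
    → {clear(a), clear(f), holding(c), ontable(f)}

== RESULT ==
["clear(a)", "clear(f)", "holding(c)", "ontable(f)"]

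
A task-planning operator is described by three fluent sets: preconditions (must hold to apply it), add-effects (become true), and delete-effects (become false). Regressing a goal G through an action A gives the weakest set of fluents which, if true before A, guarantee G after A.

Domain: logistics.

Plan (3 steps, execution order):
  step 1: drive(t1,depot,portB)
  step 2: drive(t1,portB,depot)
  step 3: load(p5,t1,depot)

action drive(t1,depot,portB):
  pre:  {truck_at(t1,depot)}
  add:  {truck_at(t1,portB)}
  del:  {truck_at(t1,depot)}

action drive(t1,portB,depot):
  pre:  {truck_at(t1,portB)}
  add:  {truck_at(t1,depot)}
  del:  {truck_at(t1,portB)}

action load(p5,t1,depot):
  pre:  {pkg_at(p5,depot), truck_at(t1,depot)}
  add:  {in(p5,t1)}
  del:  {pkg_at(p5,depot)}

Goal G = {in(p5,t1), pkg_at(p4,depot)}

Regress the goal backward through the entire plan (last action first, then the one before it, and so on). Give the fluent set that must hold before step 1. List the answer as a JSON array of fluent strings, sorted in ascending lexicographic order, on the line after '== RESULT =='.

Work backward from the goal:
  through step 3 (load(p5,t1,depot)): drop {in(p5,t1)}, keep {pkg_at(p4,depot)}, require {pkg_at(p5,depot), truck_at(t1,depot)}
    → {pkg_at(p4,depot), pkg_at(p5,depot), truck_at(t1,depot)}
  through step 2 (drive(t1,portB,depot)): drop {truck_at(t1,depot)}, keep {pkg_at(p4,depot), pkg_at(p5,depot)}, require {truck_at(t1,portB)}
    → {pkg_at(p4,depot), pkg_at(p5,depot), truck_at(t1,portB)}
  through step 1 (drive(t1,depot,portB)): drop {truck_at(t1,portB)}, keep {pkg_at(p4,depot), pkg_at(p5,depot)}, require {truck_at(t1,depot)}
    → {pkg_at(p4,depot), pkg_at(p5,depot), truck_at(t1,depot)}

== RESULT ==
["pkg_at(p4,depot)", "pkg_at(p5,depot)", "truck_at(t1,depot)"]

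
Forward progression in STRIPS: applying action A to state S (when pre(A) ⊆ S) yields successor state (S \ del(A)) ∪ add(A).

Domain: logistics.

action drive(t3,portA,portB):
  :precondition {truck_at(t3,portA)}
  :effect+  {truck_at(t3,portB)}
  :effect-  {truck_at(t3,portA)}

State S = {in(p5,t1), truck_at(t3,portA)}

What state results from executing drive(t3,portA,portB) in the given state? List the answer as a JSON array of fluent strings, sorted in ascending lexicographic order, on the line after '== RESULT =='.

Compute (S \ del) ∪ add:
  pre ⊆ S: {truck_at(t3,portA)} ⊆ S  — applicable
  S \ del = {in(p5,t1)}
  ∪ add   = {in(p5,t1), truck_at(t3,portB)}

== RESULT ==
["in(p5,t1)", "truck_at(t3,portB)"]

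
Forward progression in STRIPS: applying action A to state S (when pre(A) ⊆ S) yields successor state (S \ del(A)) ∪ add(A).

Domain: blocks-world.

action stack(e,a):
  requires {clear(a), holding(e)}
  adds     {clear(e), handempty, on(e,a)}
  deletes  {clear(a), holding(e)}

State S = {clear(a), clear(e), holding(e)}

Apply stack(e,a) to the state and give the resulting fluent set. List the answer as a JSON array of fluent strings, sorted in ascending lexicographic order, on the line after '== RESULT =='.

Compute (S \ del) ∪ add:
  pre ⊆ S: {clear(a), holding(e)} ⊆ S  — applicable
  S \ del = {clear(e)}
  ∪ add   = {clear(e), handempty, on(e,a)}

== RESULT ==
["clear(e)", "handempty", "on(e,a)"]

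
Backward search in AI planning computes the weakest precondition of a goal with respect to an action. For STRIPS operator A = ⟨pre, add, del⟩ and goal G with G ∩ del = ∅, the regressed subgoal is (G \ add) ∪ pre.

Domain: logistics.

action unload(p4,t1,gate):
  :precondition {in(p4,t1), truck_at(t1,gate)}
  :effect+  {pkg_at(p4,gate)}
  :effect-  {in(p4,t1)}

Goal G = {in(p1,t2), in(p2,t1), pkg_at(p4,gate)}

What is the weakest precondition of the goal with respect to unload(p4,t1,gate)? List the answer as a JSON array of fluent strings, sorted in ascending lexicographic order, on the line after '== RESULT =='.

Compute (G \ add) ∪ pre:
  G ∩ del = {}  (empty — regression defined)
  G \ add = {in(p1,t2), in(p2,t1), pkg_at(p4,gate)} \ {pkg_at(p4,gate)} = {in(p1,t2), in(p2,t1)}
  ∪ pre   = {in(p1,t2), in(p2,t1)} ∪ {in(p4,t1), truck_at(t1,gate)}
          = {in(p1,t2), in(p2,t1), in(p4,t1), truck_at(t1,gate)}

== RESULT ==
["in(p1,t2)", "in(p2,t1)", "in(p4,t1)", "truck_at(t1,gate)"]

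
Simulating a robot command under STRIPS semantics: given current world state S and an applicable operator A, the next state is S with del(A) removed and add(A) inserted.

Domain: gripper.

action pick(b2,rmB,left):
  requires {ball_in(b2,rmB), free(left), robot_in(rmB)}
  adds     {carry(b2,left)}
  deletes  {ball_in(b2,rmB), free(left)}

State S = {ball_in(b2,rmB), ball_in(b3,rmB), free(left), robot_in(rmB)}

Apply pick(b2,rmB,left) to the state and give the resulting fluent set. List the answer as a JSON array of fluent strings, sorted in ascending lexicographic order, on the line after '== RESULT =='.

Progress:
  pre ⊆ S: {ball_in(b2,rmB), free(left), robot_in(rmB)} ⊆ S  — applicable
  S \ del = {ball_in(b3,rmB), robot_in(rmB)}
  ∪ add   = {ball_in(b3,rmB), carry(b2,left), robot_in(rmB)}

== RESULT ==
["ball_in(b3,rmB)", "carry(b2,left)", "robot_in(rmB)"]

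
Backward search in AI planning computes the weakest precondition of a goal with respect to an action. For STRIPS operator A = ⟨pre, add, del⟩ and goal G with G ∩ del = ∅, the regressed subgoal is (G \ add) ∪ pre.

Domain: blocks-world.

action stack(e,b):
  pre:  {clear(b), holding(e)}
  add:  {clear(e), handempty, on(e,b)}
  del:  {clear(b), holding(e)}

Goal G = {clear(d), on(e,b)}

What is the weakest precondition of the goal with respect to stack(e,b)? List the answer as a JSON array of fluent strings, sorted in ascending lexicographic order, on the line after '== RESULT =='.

Regress:
  G ∩ del = {}  (empty — regression defined)
  G \ add = {clear(d), on(e,b)} \ {clear(e), handempty, on(e,b)} = {clear(d)}
  ∪ pre   = {clear(d)} ∪ {clear(b), holding(e)}
          = {clear(b), clear(d), holding(e)}

== RESULT ==
["clear(b)", "clear(d)", "holding(e)"]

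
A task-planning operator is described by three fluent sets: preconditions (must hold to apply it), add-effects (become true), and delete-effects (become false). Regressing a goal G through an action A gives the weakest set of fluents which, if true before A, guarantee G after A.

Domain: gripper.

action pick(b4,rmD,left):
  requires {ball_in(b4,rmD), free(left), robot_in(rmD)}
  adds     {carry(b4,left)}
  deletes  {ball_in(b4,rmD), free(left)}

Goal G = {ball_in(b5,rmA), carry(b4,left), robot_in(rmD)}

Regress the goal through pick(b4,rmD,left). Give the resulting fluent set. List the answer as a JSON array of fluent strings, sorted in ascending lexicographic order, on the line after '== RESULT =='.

Regress:
  G ∩ del = {}  (empty — regression defined)
  G \ add = {ball_in(b5,rmA), carry(b4,left), robot_in(rmD)} \ {carry(b4,left)} = {ball_in(b5,rmA), robot_in(rmD)}
  ∪ pre   = {ball_in(b5,rmA), robot_in(rmD)} ∪ {ball_in(b4,rmD), free(left), robot_in(rmD)}
          = {ball_in(b4,rmD), ball_in(b5,rmA), free(left), robot_in(rmD)}

== RESULT ==
["ball_in(b4,rmD)", "ball_in(b5,rmA)", "free(left)", "robot_in(rmD)"]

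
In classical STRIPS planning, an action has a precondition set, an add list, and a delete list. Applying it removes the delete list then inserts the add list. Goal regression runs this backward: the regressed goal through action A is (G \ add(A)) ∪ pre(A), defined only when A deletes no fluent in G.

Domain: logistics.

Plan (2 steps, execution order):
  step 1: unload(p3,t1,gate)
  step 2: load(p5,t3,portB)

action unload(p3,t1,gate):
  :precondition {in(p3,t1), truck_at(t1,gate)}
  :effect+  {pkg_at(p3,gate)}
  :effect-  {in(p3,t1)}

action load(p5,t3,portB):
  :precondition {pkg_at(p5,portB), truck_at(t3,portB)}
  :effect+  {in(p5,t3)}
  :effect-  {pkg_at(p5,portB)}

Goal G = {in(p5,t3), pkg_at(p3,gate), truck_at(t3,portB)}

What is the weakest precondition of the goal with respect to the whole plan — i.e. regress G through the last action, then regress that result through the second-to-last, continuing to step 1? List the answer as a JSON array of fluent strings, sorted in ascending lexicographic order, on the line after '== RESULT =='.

Regress step by step:
  through step 2 (load(p5,t3,portB)): drop {in(p5,t3)}, keep {pkg_at(p3,gate), truck_at(t3,portB)}, require {pkg_at(p5,portB), truck_at(t3,portB)}
    → {pkg_at(p3,gate), pkg_at(p5,portB), truck_at(t3,portB)}
  through step 1 (unload(p3,t1,gate)): drop {pkg_at(p3,gate)}, keep {pkg_at(p5,portB), truck_at(t3,portB)}, require {in(p3,t1), truck_at(t1,gate)}
    → {in(p3,t1), pkg_at(p5,portB), truck_at(t1,gate), truck_at(t3,portB)}

== RESULT ==
["in(p3,t1)", "pkg_at(p5,portB)", "truck_at(t1,gate)", "truck_at(t3,portB)"]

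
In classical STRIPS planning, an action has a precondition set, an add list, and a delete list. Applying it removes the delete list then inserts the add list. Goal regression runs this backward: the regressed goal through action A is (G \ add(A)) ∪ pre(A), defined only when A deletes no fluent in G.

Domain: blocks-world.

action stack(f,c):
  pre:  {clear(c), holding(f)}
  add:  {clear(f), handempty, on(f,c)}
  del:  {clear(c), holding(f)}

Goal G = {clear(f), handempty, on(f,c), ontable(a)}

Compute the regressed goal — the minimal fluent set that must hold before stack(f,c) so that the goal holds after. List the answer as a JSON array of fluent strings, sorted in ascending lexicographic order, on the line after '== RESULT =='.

Regress:
  G ∩ del = {}  (empty — regression defined)
  G \ add = {clear(f), handempty, on(f,c), ontable(a)} \ {clear(f), handempty, on(f,c)} = {ontable(a)}
  ∪ pre   = {ontable(a)} ∪ {clear(c), holding(f)}
          = {clear(c), holding(f), ontable(a)}

== RESULT ==
["clear(c)", "holding(f)", "ontable(a)"]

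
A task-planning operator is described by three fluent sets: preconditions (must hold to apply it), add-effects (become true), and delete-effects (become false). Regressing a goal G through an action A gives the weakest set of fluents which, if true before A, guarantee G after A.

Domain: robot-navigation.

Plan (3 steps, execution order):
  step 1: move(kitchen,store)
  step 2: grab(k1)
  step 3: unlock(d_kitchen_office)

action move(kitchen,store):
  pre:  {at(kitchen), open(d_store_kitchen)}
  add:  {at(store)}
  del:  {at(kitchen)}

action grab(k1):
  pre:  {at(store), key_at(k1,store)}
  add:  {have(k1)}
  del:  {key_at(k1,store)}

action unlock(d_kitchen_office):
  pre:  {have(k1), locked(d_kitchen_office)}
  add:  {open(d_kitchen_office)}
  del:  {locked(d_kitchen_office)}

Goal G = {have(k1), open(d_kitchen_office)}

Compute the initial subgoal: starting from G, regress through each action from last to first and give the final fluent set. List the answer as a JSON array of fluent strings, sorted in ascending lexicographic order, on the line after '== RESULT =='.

Regress step by step:
  through step 3 (unlock(d_kitchen_office)): drop {open(d_kitchen_office)}, keep {have(k1)}, require {have(k1), locked(d_kitchen_office)}
    → {have(k1), locked(d_kitchen_office)}
  through step 2 (grab(k1)): drop {have(k1)}, keep {locked(d_kitchen_office)}, require {at(store), key_at(k1,store)}
    → {at(store), key_at(k1,store), locked(d_kitchen_office)}
  through step 1 (move(kitchen,store)): drop {at(store)}, keep {key_at(k1,store), locked(d_kitchen_office)}, require {at(kitchen), open(d_store_kitchen)}
    → {at(kitchen), key_at(k1,store), locked(d_kitchen_office), open(d_store_kitchen)}

== RESULT ==
["at(kitchen)", "key_at(k1,store)", "locked(d_kitchen_office)", "open(d_store_kitchen)"]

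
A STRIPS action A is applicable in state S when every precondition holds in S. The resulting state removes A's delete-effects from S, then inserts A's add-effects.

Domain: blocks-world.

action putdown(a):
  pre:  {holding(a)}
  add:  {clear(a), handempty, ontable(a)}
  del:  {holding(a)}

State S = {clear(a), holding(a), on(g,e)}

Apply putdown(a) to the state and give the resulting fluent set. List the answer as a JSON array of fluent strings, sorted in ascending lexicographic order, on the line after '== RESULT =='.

Compute (S \ del) ∪ add:
  pre ⊆ S: {holding(a)} ⊆ S  — applicable
  S \ del = {clear(a), on(g,e)}
  ∪ add   = {clear(a), handempty, on(g,e), ontable(a)}

== RESULT ==
["clear(a)", "handempty", "on(g,e)", "ontable(a)"]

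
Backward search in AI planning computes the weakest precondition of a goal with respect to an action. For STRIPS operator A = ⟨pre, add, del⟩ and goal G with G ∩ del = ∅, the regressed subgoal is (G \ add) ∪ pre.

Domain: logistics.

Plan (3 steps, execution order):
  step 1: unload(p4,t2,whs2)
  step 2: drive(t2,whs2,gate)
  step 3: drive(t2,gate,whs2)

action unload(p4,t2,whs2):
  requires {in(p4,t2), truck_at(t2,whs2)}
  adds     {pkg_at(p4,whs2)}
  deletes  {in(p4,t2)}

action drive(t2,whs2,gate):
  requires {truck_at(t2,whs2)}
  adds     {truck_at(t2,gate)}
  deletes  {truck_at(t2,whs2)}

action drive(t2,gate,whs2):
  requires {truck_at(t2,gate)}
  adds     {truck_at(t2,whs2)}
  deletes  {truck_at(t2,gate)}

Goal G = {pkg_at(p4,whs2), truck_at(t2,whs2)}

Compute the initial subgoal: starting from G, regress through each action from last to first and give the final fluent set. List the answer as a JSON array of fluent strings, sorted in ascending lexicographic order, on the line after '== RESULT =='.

Work backward from the goal:
  through step 3 (drive(t2,gate,whs2)): drop {truck_at(t2,whs2)}, keep {pkg_at(p4,whs2)}, require {truck_at(t2,gate)}
    → {pkg_at(p4,whs2), truck_at(t2,gate)}
  through step 2 (drive(t2,whs2,gate)): drop {truck_at(t2,gate)}, keep {pkg_at(p4,whs2)}, require {truck_at(t2,whs2)}
    → {pkg_at(p4,whs2), truck_at(t2,whs2)}
  through step 1 (unload(p4,t2,whs2)): drop {pkg_at(p4,whs2)}, keep {truck_at(t2,whs2)}, require {in(p4,t2), truck_at(t2,whs2)}
    → {in(p4,t2), truck_at(t2,whs2)}

== RESULT ==
["in(p4,t2)", "truck_at(t2,whs2)"]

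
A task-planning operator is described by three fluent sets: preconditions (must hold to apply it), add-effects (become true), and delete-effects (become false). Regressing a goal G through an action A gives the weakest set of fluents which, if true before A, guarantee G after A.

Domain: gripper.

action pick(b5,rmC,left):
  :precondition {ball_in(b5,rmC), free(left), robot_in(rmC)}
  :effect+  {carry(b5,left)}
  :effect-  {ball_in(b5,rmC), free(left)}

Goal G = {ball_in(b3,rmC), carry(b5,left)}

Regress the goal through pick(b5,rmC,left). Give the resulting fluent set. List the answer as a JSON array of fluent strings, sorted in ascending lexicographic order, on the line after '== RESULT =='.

Regress:
  G ∩ del = {}  (empty — regression defined)
  G \ add = {ball_in(b3,rmC), carry(b5,left)} \ {carry(b5,left)} = {ball_in(b3,rmC)}
  ∪ pre   = {ball_in(b3,rmC)} ∪ {ball_in(b5,rmC), free(left), robot_in(rmC)}
          = {ball_in(b3,rmC), ball_in(b5,rmC), free(left), robot_in(rmC)}

== RESULT ==
["ball_in(b3,rmC)", "ball_in(b5,rmC)", "free(left)", "robot_in(rmC)"]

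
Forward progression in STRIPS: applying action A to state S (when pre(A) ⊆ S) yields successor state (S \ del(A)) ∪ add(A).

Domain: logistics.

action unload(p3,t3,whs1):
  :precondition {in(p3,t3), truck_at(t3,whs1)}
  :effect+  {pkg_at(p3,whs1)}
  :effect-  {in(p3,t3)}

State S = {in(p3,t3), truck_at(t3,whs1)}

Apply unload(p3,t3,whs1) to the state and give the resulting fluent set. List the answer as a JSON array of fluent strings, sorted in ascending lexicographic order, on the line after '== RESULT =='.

Compute (S \ del) ∪ add:
  pre ⊆ S: {in(p3,t3), truck_at(t3,whs1)} ⊆ S  — applicable
  S \ del = {truck_at(t3,whs1)}
  ∪ add   = {pkg_at(p3,whs1), truck_at(t3,whs1)}

== RESULT ==
["pkg_at(p3,whs1)", "truck_at(t3,whs1)"]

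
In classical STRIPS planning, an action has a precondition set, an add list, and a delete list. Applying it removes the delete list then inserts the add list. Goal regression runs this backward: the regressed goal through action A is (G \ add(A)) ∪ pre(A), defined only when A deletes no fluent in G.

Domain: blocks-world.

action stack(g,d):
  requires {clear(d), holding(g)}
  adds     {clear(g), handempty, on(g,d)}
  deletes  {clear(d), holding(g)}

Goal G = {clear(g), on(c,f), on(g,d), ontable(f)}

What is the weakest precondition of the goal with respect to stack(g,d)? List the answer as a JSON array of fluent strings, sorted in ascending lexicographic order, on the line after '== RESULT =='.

Regress:
  G ∩ del = {}  (empty — regression defined)
  G \ add = {clear(g), on(c,f), on(g,d), ontable(f)} \ {clear(g), handempty, on(g,d)} = {on(c,f), ontable(f)}
  ∪ pre   = {on(c,f), ontable(f)} ∪ {clear(d), holding(g)}
          = {clear(d), holding(g), on(c,f), ontable(f)}

== RESULT ==
["clear(d)", "holding(g)", "on(c,f)", "ontable(f)"]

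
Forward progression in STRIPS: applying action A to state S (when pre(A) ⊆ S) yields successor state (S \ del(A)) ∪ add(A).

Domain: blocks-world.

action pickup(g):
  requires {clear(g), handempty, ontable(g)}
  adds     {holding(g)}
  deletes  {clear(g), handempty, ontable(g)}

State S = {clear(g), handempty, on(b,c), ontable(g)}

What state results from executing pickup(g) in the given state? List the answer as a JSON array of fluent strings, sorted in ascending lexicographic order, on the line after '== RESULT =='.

Compute (S \ del) ∪ add:
  pre ⊆ S: {clear(g), handempty, ontable(g)} ⊆ S  — applicable
  S \ del = {on(b,c)}
  ∪ add   = {holding(g), on(b,c)}

== RESULT ==
["holding(g)", "on(b,c)"]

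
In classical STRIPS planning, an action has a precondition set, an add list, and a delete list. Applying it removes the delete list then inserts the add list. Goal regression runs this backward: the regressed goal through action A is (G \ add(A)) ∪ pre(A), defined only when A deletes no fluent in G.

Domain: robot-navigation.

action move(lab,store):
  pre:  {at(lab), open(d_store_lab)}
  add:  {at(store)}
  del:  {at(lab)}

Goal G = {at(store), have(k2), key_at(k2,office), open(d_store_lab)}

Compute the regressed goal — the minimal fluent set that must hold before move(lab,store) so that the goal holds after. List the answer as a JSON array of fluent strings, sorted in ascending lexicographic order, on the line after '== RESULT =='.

Regress:
  G ∩ del = {}  (empty — regression defined)
  G \ add = {at(store), have(k2), key_at(k2,office), open(d_store_lab)} \ {at(store)} = {have(k2), key_at(k2,office), open(d_store_lab)}
  ∪ pre   = {have(k2), key_at(k2,office), open(d_store_lab)} ∪ {at(lab), open(d_store_lab)}
          = {at(lab), have(k2), key_at(k2,office), open(d_store_lab)}

== RESULT ==
["at(lab)", "have(k2)", "key_at(k2,office)", "open(d_store_lab)"]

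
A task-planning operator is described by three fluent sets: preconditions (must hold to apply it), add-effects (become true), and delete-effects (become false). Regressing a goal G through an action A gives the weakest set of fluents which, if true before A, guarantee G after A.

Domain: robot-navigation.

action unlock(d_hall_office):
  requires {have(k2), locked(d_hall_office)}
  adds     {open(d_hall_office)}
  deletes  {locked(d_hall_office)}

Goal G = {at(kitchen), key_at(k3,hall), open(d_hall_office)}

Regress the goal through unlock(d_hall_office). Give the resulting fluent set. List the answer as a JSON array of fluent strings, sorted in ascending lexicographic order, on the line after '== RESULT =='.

Regress:
  G ∩ del = {}  (empty — regression defined)
  G \ add = {at(kitchen), key_at(k3,hall), open(d_hall_office)} \ {open(d_hall_office)} = {at(kitchen), key_at(k3,hall)}
  ∪ pre   = {at(kitchen), key_at(k3,hall)} ∪ {have(k2), locked(d_hall_office)}
          = {at(kitchen), have(k2), key_at(k3,hall), locked(d_hall_office)}

== RESULT ==
["at(kitchen)", "have(k2)", "key_at(k3,hall)", "locked(d_hall_office)"]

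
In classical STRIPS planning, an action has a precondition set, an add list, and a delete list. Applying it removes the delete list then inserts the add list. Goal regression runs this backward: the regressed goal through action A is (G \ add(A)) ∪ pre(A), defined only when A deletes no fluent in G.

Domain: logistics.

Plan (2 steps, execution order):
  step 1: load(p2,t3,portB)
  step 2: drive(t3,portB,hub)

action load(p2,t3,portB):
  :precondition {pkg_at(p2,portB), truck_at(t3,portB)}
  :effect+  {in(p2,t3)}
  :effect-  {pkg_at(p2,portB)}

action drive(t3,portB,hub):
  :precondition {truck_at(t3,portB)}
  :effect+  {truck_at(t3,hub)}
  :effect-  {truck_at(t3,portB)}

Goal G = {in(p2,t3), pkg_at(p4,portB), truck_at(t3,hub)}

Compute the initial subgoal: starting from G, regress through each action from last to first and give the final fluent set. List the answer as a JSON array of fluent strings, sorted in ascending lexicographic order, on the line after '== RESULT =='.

Regress step by step:
  through step 2 (drive(t3,portB,hub)): drop {truck_at(t3,hub)}, keep {in(p2,t3), pkg_at(p4,portB)}, require {truck_at(t3,portB)}
    → {in(p2,t3), pkg_at(p4,portB), truck_at(t3,portB)}
  through step 1 (load(p2,t3,portB)): drop {in(p2,t3)}, keep {pkg_at(p4,portB), truck_at(t3,portB)}, require {pkg_at(p2,portB), truck_at(t3,portB)}
    → {pkg_at(p2,portB), pkg_at(p4,portB), truck_at(t3,portB)}

== RESULT ==
["pkg_at(p2,portB)", "pkg_at(p4,portB)", "truck_at(t3,portB)"]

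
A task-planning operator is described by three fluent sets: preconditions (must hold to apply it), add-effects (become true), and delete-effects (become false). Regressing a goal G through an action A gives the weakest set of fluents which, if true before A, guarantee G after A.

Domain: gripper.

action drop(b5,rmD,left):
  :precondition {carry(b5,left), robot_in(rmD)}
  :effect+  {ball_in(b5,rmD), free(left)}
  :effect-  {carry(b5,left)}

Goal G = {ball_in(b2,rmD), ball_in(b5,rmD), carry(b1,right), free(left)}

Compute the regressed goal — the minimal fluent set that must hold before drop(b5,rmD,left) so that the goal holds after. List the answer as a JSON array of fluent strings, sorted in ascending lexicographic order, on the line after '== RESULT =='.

Compute (G \ add) ∪ pre:
  G ∩ del = {}  (empty — regression defined)
  G \ add = {ball_in(b2,rmD), ball_in(b5,rmD), carry(b1,right), free(left)} \ {ball_in(b5,rmD), free(left)} = {ball_in(b2,rmD), carry(b1,right)}
  ∪ pre   = {ball_in(b2,rmD), carry(b1,right)} ∪ {carry(b5,left), robot_in(rmD)}
          = {ball_in(b2,rmD), carry(b1,right), carry(b5,left), robot_in(rmD)}

== RESULT ==
["ball_in(b2,rmD)", "carry(b1,right)", "carry(b5,left)", "robot_in(rmD)"]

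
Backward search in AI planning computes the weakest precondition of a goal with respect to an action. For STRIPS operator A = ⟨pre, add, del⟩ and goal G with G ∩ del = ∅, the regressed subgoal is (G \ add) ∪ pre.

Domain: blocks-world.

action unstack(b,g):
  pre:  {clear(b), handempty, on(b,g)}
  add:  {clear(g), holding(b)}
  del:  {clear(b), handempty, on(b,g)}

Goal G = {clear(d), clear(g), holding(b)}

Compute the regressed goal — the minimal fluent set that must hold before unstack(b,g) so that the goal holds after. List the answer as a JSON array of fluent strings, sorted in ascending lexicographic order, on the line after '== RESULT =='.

Compute (G \ add) ∪ pre:
  G ∩ del = {}  (empty — regression defined)
  G \ add = {clear(d), clear(g), holding(b)} \ {clear(g), holding(b)} = {clear(d)}
  ∪ pre   = {clear(d)} ∪ {clear(b), handempty, on(b,g)}
          = {clear(b), clear(d), handempty, on(b,g)}

== RESULT ==
["clear(b)", "clear(d)", "handempty", "on(b,g)"]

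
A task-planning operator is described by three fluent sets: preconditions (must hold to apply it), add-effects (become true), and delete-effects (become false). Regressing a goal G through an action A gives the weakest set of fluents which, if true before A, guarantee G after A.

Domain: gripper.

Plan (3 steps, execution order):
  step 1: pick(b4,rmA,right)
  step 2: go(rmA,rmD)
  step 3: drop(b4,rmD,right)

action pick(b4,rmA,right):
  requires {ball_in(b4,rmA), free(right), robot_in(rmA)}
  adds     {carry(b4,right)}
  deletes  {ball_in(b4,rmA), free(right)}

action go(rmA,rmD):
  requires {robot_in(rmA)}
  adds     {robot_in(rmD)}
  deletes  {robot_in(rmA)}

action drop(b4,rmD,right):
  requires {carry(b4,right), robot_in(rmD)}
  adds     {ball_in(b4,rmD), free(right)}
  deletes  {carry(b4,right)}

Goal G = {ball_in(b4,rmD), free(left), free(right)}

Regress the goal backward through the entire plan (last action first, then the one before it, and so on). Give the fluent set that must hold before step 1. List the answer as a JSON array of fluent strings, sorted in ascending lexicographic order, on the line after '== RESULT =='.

Work backward from the goal:
  through step 3 (drop(b4,rmD,right)): drop {ball_in(b4,rmD), free(right)}, keep {free(left)}, require {carry(b4,right), robot_in(rmD)}
    → {carry(b4,right), free(left), robot_in(rmD)}
  through step 2 (go(rmA,rmD)): drop {robot_in(rmD)}, keep {carry(b4,right), free(left)}, require {robot_in(rmA)}
    → {carry(b4,right), free(left), robot_in(rmA)}
  through step 1 (pick(b4,rmA,right)): drop {carry(b4,right)}, keep {free(left), robot_in(rmA)}, require {ball_in(b4,rmA), free(right), robot_in(rmA)}
    → {ball_in(b4,rmA), free(left), free(right), robot_in(rmA)}

== RESULT ==
["ball_in(b4,rmA)", "free(left)", "free(right)", "robot_in(rmA)"]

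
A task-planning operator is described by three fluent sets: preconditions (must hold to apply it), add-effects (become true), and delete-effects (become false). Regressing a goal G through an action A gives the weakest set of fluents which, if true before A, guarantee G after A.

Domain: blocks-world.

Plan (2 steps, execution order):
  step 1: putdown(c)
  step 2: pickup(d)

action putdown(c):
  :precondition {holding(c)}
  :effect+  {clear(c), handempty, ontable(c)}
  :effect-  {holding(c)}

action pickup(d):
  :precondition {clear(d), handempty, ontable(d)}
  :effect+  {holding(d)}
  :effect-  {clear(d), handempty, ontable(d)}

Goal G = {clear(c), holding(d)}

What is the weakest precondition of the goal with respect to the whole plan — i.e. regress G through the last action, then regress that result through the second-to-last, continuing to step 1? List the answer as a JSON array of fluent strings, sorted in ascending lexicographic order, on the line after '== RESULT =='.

Regress step by step:
  through step 2 (pickup(d)): drop {holding(d)}, keep {clear(c)}, require {clear(d), handempty, ontable(d)}
    → {clear(c), clear(d), handempty, ontable(d)}
  through step 1 (putdown(c)): drop {clear(c), handempty}, keep {clear(d), ontable(d)}, require {holding(c)}
    → {clear(d), holding(c), ontable(d)}

== RESULT ==
["clear(d)", "holding(c)", "ontable(d)"]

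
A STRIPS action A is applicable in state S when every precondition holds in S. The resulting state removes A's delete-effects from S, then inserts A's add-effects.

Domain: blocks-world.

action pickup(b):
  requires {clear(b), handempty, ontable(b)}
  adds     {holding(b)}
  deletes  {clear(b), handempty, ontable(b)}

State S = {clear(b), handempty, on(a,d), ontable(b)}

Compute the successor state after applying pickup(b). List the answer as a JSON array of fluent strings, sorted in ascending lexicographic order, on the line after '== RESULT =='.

Compute (S \ del) ∪ add:
  pre ⊆ S: {clear(b), handempty, ontable(b)} ⊆ S  — applicable
  S \ del = {on(a,d)}
  ∪ add   = {holding(b), on(a,d)}

== RESULT ==
["holding(b)", "on(a,d)"]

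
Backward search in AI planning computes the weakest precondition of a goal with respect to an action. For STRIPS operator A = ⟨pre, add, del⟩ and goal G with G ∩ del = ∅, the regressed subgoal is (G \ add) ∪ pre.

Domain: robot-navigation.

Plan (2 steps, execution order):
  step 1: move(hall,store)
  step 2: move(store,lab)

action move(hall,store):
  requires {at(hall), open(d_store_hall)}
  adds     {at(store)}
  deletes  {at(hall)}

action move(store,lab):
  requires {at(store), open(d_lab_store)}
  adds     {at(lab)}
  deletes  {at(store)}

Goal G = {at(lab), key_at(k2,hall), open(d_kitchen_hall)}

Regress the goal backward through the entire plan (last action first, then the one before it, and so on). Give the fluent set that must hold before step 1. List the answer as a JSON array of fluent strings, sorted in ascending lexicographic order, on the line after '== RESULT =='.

Regress step by step:
  through step 2 (move(store,lab)): drop {at(lab)}, keep {key_at(k2,hall), open(d_kitchen_hall)}, require {at(store), open(d_lab_store)}
    → {at(store), key_at(k2,hall), open(d_kitchen_hall), open(d_lab_store)}
  through step 1 (move(hall,store)): drop {at(store)}, keep {key_at(k2,hall), open(d_kitchen_hall), open(d_lab_store)}, require {at(hall), open(d_store_hall)}
    → {at(hall), key_at(k2,hall), open(d_kitchen_hall), open(d_lab_store), open(d_store_hall)}

== RESULT ==
["at(hall)", "key_at(k2,hall)", "open(d_kitchen_hall)", "open(d_lab_store)", "open(d_store_hall)"]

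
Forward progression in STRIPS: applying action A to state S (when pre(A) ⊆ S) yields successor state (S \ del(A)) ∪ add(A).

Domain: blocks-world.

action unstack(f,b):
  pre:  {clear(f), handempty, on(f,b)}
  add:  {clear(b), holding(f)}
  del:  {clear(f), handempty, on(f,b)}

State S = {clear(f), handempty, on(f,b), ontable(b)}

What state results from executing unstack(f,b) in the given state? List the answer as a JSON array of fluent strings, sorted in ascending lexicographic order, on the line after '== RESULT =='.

Compute (S \ del) ∪ add:
  pre ⊆ S: {clear(f), handempty, on(f,b)} ⊆ S  — applicable
  S \ del = {ontable(b)}
  ∪ add   = {clear(b), holding(f), ontable(b)}

== RESULT ==
["clear(b)", "holding(f)", "ontable(b)"]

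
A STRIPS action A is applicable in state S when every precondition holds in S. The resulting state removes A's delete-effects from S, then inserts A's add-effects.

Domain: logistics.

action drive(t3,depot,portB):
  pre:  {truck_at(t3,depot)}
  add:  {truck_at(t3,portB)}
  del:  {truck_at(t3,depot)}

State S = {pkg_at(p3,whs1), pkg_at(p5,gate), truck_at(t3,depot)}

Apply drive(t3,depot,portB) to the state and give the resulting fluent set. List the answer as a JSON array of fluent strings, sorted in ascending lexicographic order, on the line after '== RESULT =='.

Compute (S \ del) ∪ add:
  pre ⊆ S: {truck_at(t3,depot)} ⊆ S  — applicable
  S \ del = {pkg_at(p3,whs1), pkg_at(p5,gate)}
  ∪ add   = {pkg_at(p3,whs1), pkg_at(p5,gate), truck_at(t3,portB)}

== RESULT ==
["pkg_at(p3,whs1)", "pkg_at(p5,gate)", "truck_at(t3,portB)"]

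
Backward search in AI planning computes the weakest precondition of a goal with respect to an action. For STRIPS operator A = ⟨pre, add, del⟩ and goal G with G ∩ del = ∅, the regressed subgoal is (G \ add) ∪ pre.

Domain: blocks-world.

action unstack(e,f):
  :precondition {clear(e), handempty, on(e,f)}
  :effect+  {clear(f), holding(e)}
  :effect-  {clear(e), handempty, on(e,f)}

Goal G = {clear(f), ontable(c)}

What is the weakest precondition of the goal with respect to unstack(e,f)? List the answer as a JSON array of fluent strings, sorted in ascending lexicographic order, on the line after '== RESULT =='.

Compute (G \ add) ∪ pre:
  G ∩ del = {}  (empty — regression defined)
  G \ add = {clear(f), ontable(c)} \ {clear(f), holding(e)} = {ontable(c)}
  ∪ pre   = {ontable(c)} ∪ {clear(e), handempty, on(e,f)}
          = {clear(e), handempty, on(e,f), ontable(c)}

== RESULT ==
["clear(e)", "handempty", "on(e,f)", "ontable(c)"]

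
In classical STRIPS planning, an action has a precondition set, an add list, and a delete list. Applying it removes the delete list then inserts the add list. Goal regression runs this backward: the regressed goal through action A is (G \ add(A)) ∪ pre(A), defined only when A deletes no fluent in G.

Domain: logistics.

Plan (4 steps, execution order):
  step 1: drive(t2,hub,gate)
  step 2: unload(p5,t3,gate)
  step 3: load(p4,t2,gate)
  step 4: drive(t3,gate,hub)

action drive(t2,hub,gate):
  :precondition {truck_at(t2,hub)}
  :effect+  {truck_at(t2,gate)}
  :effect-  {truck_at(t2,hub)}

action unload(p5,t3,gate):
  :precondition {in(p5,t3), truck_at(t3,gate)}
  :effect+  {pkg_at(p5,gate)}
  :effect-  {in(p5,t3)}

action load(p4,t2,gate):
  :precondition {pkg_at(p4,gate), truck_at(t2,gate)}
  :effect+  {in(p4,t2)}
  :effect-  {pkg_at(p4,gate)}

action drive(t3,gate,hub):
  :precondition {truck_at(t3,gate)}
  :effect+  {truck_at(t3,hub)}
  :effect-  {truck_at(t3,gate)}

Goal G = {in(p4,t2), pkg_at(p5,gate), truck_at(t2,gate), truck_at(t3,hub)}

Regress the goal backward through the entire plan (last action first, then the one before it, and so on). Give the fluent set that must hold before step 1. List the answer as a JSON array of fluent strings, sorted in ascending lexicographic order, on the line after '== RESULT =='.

Regress step by step:
  through step 4 (drive(t3,gate,hub)): drop {truck_at(t3,hub)}, keep {in(p4,t2), pkg_at(p5,gate), truck_at(t2,gate)}, require {truck_at(t3,gate)}
    → {in(p4,t2), pkg_at(p5,gate), truck_at(t2,gate), truck_at(t3,gate)}
  through step 3 (load(p4,t2,gate)): drop {in(p4,t2)}, keep {pkg_at(p5,gate), truck_at(t2,gate), truck_at(t3,gate)}, require {pkg_at(p4,gate), truck_at(t2,gate)}
    → {pkg_at(p4,gate), pkg_at(p5,gate), truck_at(t2,gate), truck_at(t3,gate)}
  through step 2 (unload(p5,t3,gate)): drop {pkg_at(p5,gate)}, keep {pkg_at(p4,gate), truck_at(t2,gate), truck_at(t3,gate)}, require {in(p5,t3), truck_at(t3,gate)}
    → {in(p5,t3), pkg_at(p4,gate), truck_at(t2,gate), truck_at(t3,gate)}
  through step 1 (drive(t2,hub,gate)): drop {truck_at(t2,gate)}, keep {in(p5,t3), pkg_at(p4,gate), truck_at(t3,gate)}, require {truck_at(t2,hub)}
    → {in(p5,t3), pkg_at(p4,gate), truck_at(t2,hub), truck_at(t3,gate)}

== RESULT ==
["in(p5,t3)", "pkg_at(p4,gate)", "truck_at(t2,hub)", "truck_at(t3,gate)"]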